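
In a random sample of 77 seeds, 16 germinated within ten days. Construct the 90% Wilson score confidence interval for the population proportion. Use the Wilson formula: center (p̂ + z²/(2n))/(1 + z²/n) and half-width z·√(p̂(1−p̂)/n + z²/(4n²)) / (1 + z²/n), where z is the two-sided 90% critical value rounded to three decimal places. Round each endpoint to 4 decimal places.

(0.1423, 0.2931)

Here p̂ = 16/77 = 0.20779 and z = 1.645 (z² = 2.706025).
Denominator 1 + z²/n = 1 + 2.706025/77 = 1.035143.
Adjusted center: (0.20779 + z²/(2n))/1.035143 = 0.21771.
Radicand: p̂(1−p̂)/n + z²/(4n²) = 0.002137852 + 0.000114101 = 0.002251953.
Half-width = z·√(radicand)/denom = 1.645·0.047455/1.035143 = 0.07541.
So the interval runs from 0.1423 to 0.2931.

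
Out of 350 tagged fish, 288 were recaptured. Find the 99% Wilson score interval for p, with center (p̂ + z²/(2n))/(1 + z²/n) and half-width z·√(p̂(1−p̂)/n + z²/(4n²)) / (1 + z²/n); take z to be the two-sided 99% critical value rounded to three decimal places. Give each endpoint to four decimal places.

(0.7644, 0.8693)

p̂ = 288/350 = 0.82286; z = 2.576, so z² = 6.635776.
Denominator 1 + z²/n = 1 + 6.635776/350 = 1.018959.
Adjusted center: (0.82286 + z²/(2n))/1.018959 = 0.81685.
Radicand: p̂(1−p̂)/n + z²/(4n²) = 0.000416466 + 0.000013542 = 0.000430008.
Half-width = z·√(radicand)/denom = 2.576·0.020737/1.018959 = 0.05242.
So the interval runs from 0.7644 to 0.8693.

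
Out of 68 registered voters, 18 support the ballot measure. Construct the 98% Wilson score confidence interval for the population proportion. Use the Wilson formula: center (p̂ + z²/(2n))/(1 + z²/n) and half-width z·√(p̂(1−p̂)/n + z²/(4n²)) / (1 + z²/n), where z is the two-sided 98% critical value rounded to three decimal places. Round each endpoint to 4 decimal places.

Here p̂ = 18/68 = 0.26471 and z = 2.326 (z² = 5.410276).
Denominator 1 + z²/n = 1 + 5.410276/68 = 1.079563.
Center = (0.26471 + 0.039781)/1.079563 = 0.28205.
Radicand: p̂(1−p̂)/n + z²/(4n²) = 0.002862304 + 0.000292511 = 0.003154815.
Half-width = 2.326·√0.003154815/1.079563 = 0.12102.
Interval: 0.28205 ± 0.12102 → (0.1610, 0.4031).

(0.1610, 0.4031)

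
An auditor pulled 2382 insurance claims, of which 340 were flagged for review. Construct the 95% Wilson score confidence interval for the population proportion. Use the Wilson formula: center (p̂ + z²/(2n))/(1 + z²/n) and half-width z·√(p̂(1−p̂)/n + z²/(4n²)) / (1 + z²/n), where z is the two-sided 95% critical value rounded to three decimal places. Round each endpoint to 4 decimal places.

Here p̂ = 340/2382 = 0.14274 and z = 1.960 (z² = 3.841600).
1 + z²/n = 1.001613.
Center = (0.14274 + 0.000806)/1.001613 = 0.14331.
Radicand: p̂(1−p̂)/n + z²/(4n²) = 0.000051370 + 0.000000169 = 0.000051539.
Half-width = z·√(radicand)/denom = 1.960·0.007179/1.001613 = 0.01405.
So the interval runs from 0.1293 to 0.1574.

(0.1293, 0.1574)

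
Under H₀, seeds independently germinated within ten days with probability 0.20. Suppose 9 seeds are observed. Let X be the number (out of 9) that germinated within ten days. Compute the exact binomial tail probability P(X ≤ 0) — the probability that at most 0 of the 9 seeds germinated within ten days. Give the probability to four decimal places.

P = 0.1342

X ~ Binomial(n=9, p=0.20).
P(X ≤ 0) = C(9,0)·0.20^0·0.80^9.
= 0.134218 = 0.1342.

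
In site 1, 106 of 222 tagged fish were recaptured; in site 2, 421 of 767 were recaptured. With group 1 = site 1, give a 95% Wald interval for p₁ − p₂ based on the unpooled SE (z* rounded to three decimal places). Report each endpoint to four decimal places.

(-0.1460, 0.0031)

p̂₁ = 106/222 = 0.47748, p̂₂ = 421/767 = 0.54889; p̂₁ − p̂₂ = -0.07141.
SE = √(0.001123841 + 0.000322829) = √0.001446670 = 0.038035.
For 95% confidence, z* = 1.960. Margin = 1.960·0.038035 = 0.07455.
Interval: -0.07141 ± 0.07455 → (-0.1460, 0.0031).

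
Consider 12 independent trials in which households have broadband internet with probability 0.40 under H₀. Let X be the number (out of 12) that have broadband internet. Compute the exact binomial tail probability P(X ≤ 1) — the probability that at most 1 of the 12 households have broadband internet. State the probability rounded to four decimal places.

X ~ Binomial(n=12, p=0.40).
P(X ≤ 1) = C(12,0)·0.40^0·0.60^12 + C(12,1)·0.40^1·0.60^11.
= 0.002177 + 0.017414 = 0.0196.

P = 0.0196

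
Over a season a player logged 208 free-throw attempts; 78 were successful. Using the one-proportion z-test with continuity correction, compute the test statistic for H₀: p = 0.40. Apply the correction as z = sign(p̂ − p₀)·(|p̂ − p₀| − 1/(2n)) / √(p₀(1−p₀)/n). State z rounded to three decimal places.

p̂ = 78/208 = 0.37500. p̂ − p₀ = -0.025000.
Continuity correction 1/(2n) = 1/416 = 0.002404.
Corrected numerator: |-0.025000| − 0.002404 = 0.022596.
Under H₀, SE = √(p₀(1−p₀)/n) = √(0.40·0.60/208) = √0.001153846 = 0.033968.
z = −0.022596/0.033968 = -0.665.

z = -0.665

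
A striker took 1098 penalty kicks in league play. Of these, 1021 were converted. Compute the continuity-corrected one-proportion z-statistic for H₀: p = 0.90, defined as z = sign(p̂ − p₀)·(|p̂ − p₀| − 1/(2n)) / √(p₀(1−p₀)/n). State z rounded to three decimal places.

Sample proportion p̂ = 1021/1098 = 0.92987. p̂ − p₀ = 0.029872.
1/(2n) = 0.000455.
Corrected numerator: |0.029872| − 0.000455 = 0.029417.
SE₀ = √(0.90·0.10/1098) = 0.009054.
z = +0.029417/0.009054 = 3.249.

z = 3.249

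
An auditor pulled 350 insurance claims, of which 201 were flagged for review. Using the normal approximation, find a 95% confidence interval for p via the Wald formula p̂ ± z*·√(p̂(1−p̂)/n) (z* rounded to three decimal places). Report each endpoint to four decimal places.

(0.5225, 0.6261)

p̂ = 201/350 = 0.57429.
Standard error of p̂: √(0.244482/350) = √0.000698519 = 0.026430.
The 95% critical value is z* = 1.960.
Margin = 1.960·0.026430 = 0.05180.
So the interval runs from 0.5225 to 0.6261.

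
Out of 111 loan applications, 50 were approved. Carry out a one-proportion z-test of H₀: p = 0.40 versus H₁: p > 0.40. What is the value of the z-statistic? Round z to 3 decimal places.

The sample proportion is 50/111 = 0.45045.
Under H₀, SE = √(p₀(1−p₀)/n) = √(0.40·0.60/111) = √0.002162162 = 0.046499.
z = (0.45045 − 0.40)/0.046499 = 0.05045/0.046499 = 1.085.

z = 1.085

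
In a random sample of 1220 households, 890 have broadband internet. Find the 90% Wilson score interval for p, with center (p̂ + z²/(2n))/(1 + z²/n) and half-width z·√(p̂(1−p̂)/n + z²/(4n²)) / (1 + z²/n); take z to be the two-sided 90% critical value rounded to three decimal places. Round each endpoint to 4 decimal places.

(0.7081, 0.7499)

p̂ = 890/1220 = 0.72951; z = 1.645, so z² = 2.706025.
Denominator 1 + z²/n = 1 + 2.706025/1220 = 1.002218.
Adjusted center: (0.72951 + z²/(2n))/1.002218 = 0.72900.
Radicand: p̂(1−p̂)/n + z²/(4n²) = 0.000161743 + 0.000000455 = 0.000162198.
Half-width = 1.645·√0.000162198/1.002218 = 0.02090.
Interval: 0.72900 ± 0.02090 → (0.7081, 0.7499).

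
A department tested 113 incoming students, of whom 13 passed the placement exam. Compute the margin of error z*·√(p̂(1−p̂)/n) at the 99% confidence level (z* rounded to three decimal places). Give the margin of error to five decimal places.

p̂ = 13/113 = 0.11504.
SE(p̂) = √(0.11504·0.88496/113) = 0.030016.
For 99% confidence, z* = 2.576.
So ME = 0.07732.

ME = 0.07732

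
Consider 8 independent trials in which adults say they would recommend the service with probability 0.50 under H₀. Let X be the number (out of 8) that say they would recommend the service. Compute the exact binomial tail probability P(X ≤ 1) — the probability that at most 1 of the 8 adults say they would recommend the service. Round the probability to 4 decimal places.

P = 0.0352

X ~ Binomial(n=8, p=0.50).
P(X ≤ 1) = C(8,0)·0.50^0·0.50^8 + C(8,1)·0.50^1·0.50^7.
= 0.003906 + 0.031250 = 0.0352.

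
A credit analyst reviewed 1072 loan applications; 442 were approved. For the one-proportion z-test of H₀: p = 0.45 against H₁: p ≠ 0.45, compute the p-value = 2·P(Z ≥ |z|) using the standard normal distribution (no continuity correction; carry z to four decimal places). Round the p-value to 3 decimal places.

p-value = 0.013

The sample proportion is 442/1072 = 0.41231.
Under H₀, SE = √(p₀(1−p₀)/n) = √(0.45·0.55/1072) = √0.000230877 = 0.015195.
z = (p̂ − p₀)/SE = (442/1072 − 0.45)/0.015195 ≈ -2.4803.
p-value = 2·P(Z ≥ |z|) with z = -2.4803 → 0.013.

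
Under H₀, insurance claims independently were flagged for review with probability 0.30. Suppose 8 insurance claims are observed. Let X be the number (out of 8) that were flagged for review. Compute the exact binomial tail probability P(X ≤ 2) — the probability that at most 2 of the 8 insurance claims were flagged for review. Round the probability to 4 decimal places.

X is binomial with n = 8 and p = 0.30.
P(X ≤ 2) = C(8,0)·0.30^0·0.70^8 + C(8,1)·0.30^1·0.70^7 + C(8,2)·0.30^2·0.70^6.
= 0.057648 + 0.197650 + 0.296475 = 0.5518.

P = 0.5518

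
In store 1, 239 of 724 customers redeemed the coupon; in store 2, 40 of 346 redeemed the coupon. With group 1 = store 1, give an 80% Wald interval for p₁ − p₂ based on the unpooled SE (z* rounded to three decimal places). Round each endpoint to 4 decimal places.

p̂₁ = 0.33011, p̂₂ = 0.11561, so the observed difference is 0.21450.
Unpooled SE = √(p̂₁(1−p̂₁)/n₁ + p̂₂(1−p̂₂)/n₂) = √(0.000305439 + 0.000295497) = 0.024514.
The 80% critical value is z* = 1.282. Margin = 1.282·0.024514 = 0.03143.
So the interval runs from 0.1831 to 0.2459.

(0.1831, 0.2459)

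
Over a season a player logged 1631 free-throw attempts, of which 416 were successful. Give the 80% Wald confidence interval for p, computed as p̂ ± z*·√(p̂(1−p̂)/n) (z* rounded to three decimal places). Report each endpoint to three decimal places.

p̂ = 416/1631 = 0.25506.
SE(p̂) = √(0.25506·0.74494/1631) = 0.010793.
The 80% critical value is z* = 1.282.
Margin of error: 1.282 × 0.010793 = 0.01384.
So the interval runs from 0.241 to 0.269.

(0.241, 0.269)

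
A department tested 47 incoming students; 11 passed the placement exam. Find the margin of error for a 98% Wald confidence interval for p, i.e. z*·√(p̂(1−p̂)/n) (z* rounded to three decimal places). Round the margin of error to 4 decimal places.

ME = 0.1437

p̂ = 11/47 = 0.23404.
Standard error of p̂: √(0.179267/47) = √0.003814184 = 0.061759.
For 98% confidence, z* = 2.326.
So ME = 0.1437.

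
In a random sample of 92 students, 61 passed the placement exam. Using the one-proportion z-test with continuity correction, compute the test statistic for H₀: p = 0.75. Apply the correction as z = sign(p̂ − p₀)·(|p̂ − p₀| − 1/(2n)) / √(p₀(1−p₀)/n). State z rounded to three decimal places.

Sample proportion p̂ = 61/92 = 0.66304. p̂ − p₀ = -0.086957.
Continuity correction 1/(2n) = 1/184 = 0.005435.
Corrected numerator: |-0.086957| − 0.005435 = 0.081522.
Under H₀, SE = √(p₀(1−p₀)/n) = √(0.75·0.25/92) = √0.002038043 = 0.045145.
z = −0.081522/0.045145 = -1.806.

z = -1.806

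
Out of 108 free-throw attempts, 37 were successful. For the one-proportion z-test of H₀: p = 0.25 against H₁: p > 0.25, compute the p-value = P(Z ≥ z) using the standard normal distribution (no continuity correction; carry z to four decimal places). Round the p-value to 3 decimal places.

Sample proportion p̂ = 37/108 = 0.34259.
SE₀ = √(0.25·0.75/108) = 0.041667.
Test statistic (full precision, shown to 4 dp): z = (37/108 − 0.25)/SE₀ ≈ 2.2222.
From the standard normal, P(Z ≥ z) = 0.013.

p-value = 0.013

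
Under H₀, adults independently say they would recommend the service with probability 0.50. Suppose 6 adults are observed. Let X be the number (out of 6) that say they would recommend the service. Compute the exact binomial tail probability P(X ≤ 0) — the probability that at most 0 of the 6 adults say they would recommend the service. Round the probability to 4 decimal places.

P = 0.0156

X ~ Binomial(n=6, p=0.50).
P(X ≤ 0) = C(6,0)·0.50^0·0.50^6.
= 0.015625 = 0.0156.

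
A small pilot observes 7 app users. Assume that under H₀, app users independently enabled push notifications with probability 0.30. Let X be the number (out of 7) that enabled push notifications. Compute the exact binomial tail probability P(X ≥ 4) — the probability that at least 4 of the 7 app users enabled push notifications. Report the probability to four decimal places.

X is binomial with n = 7 and p = 0.30.
P(X ≥ 4) = C(7,4)·0.30^4·0.70^3 + C(7,5)·0.30^5·0.70^2 + C(7,6)·0.30^6·0.70^1 + C(7,7)·0.30^7·0.70^0.
= 0.097240 + 0.025005 + 0.003572 + 0.000219 = 0.1260.

P = 0.1260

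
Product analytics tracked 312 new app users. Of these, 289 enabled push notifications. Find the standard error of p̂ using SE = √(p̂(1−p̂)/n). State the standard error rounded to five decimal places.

Sample proportion p̂ = 289/312 = 0.92628.
p̂(1−p̂) = 0.92628·0.07372 = 0.068285.
Dividing by n and taking the root: √0.000218862 = 0.01479.

SE = 0.01479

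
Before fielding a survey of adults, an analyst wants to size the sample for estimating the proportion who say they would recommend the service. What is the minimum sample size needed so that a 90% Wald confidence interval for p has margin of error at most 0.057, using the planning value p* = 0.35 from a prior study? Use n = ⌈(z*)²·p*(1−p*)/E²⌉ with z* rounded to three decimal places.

z* = 1.645 at the 90% level.
p*(1−p*) = 0.35·0.65 = 0.2275.
(z*)²·p*(1−p*)/E² = 2.706025·0.2275/0.003249 = 189.480.
Rounding up, n = 190.

n = 190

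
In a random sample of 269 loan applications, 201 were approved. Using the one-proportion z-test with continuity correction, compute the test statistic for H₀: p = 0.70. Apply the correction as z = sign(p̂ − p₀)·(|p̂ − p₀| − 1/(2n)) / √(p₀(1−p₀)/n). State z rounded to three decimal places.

z = 1.623

Sample proportion p̂ = 201/269 = 0.74721. p̂ − p₀ = 0.047212.
Continuity correction 1/(2n) = 1/538 = 0.001859.
Corrected numerator: |0.047212| − 0.001859 = 0.045353.
Null standard error: √(0.70·0.30/269) = √0.000780669 = 0.027940.
z = +0.045353/0.027940 = 1.623.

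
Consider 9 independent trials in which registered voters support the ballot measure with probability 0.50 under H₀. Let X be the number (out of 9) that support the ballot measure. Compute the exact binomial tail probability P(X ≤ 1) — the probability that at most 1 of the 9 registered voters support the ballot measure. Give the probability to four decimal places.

X is binomial with n = 9 and p = 0.50.
P(X ≤ 1) = C(9,0)·0.50^0·0.50^9 + C(9,1)·0.50^1·0.50^8.
= 0.001953 + 0.017578 = 0.0195.

P = 0.0195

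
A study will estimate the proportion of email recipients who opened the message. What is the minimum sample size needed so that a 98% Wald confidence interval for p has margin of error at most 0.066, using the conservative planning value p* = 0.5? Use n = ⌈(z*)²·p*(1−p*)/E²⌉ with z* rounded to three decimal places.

n = 311

z* = 2.326 at the 98% level.
p*(1−p*) = 0.2500.
Required n before rounding: 5.410276 × 0.2500 / 0.066² = 310.507.
Rounding up, n = 311.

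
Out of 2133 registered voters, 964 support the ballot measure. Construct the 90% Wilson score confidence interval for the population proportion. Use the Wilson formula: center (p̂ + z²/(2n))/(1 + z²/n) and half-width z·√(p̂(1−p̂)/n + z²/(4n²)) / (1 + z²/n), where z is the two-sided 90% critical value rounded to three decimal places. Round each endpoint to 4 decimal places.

Here p̂ = 964/2133 = 0.45195 and z = 1.645 (z² = 2.706025).
1 + z²/n = 1.001269.
Center = (0.45195 + 0.000634)/1.001269 = 0.45201.
Radicand: p̂(1−p̂)/n + z²/(4n²) = 0.000116123 + 0.000000149 = 0.000116272.
Half-width = z·√(radicand)/denom = 1.645·0.010783/1.001269 = 0.01772.
CI: 0.45201 ± 0.01772 = (0.4343, 0.4697).

(0.4343, 0.4697)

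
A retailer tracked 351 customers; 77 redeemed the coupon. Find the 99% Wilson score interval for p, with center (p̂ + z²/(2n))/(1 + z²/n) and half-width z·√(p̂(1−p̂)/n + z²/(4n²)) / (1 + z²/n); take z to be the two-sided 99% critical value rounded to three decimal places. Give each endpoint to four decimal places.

(0.1680, 0.2812)

Here p̂ = 77/351 = 0.21937 and z = 2.576 (z² = 6.635776).
Denominator 1 + z²/n = 1 + 6.635776/351 = 1.018905.
Center = (0.21937 + 0.009453)/1.018905 = 0.22458.
Radicand: p̂(1−p̂)/n + z²/(4n²) = 0.000487888 + 0.000013465 = 0.000501353.
Half-width = z·√(radicand)/denom = 2.576·0.022391/1.018905 = 0.05661.
So the interval runs from 0.1680 to 0.2812.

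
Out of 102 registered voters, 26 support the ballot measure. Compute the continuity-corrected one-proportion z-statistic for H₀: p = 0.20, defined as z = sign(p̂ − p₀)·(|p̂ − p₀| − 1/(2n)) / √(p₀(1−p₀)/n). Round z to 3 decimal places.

z = 1.262

p̂ = 26/102 = 0.25490. p̂ − p₀ = 0.054902.
Continuity correction 1/(2n) = 1/204 = 0.004902.
Corrected numerator: |0.054902| − 0.004902 = 0.050000.
Null standard error: √(0.20·0.80/102) = √0.001568627 = 0.039606.
z = +0.050000/0.039606 = 1.262.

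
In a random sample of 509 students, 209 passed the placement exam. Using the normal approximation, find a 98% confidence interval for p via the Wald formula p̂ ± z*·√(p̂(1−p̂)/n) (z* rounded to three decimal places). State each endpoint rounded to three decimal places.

With x = 209 successes in n = 509, p̂ = 0.41061.
SE(p̂) = √(0.41061·0.58939/509) = 0.021805.
The 98% critical value is z* = 2.326.
Margin of error: 2.326 × 0.021805 = 0.05072.
CI: 0.41061 ± 0.05072 = (0.360, 0.461).

(0.360, 0.461)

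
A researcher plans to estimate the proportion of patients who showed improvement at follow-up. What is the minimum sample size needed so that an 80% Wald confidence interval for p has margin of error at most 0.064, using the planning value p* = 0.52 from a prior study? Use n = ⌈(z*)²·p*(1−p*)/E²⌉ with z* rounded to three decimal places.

The 80% critical value is z* = 1.282.
p*(1−p*) = 0.52·0.48 = 0.2496.
(z*)²·p*(1−p*)/E² = 1.643524·0.2496/0.004096 = 100.152.
Rounding up, n = 101.

n = 101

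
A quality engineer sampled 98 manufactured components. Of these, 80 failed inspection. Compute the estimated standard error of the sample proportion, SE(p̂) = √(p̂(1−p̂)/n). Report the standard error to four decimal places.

SE = 0.0391

The sample proportion is 80/98 = 0.81633.
p̂(1−p̂) = 0.149935.
Dividing by n and taking the root: √0.001529949 = 0.0391.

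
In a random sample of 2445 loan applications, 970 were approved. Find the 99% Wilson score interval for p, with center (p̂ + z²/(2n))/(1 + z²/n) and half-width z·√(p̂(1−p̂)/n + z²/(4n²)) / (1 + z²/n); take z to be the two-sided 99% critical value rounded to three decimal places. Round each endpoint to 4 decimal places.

(0.3716, 0.4225)

Here p̂ = 970/2445 = 0.39673 and z = 2.576 (z² = 6.635776).
Denominator 1 + z²/n = 1 + 6.635776/2445 = 1.002714.
Adjusted center: (0.39673 + z²/(2n))/1.002714 = 0.39701.
Radicand: p̂(1−p̂)/n + z²/(4n²) = 0.000097887 + 0.000000278 = 0.000098165.
Half-width = z·√(radicand)/denom = 2.576·0.009908/1.002714 = 0.02545.
So the interval runs from 0.3716 to 0.4225.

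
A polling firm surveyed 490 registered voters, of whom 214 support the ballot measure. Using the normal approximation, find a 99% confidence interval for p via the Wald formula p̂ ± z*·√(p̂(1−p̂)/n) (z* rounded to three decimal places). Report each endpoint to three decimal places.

(0.379, 0.494)

p̂ = 214/490 = 0.43673.
Standard error of p̂: √(0.245998/490) = √0.000502036 = 0.022406.
For 99% confidence, z* = 2.576.
Margin = 2.576·0.022406 = 0.05772.
CI: 0.43673 ± 0.05772 = (0.379, 0.494).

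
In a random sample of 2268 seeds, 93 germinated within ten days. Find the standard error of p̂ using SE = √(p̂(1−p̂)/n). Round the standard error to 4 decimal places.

The sample proportion is 93/2268 = 0.04101.
p̂(1−p̂) = 0.039328.
SE = √(0.039328/2268) = 0.0042.

SE = 0.0042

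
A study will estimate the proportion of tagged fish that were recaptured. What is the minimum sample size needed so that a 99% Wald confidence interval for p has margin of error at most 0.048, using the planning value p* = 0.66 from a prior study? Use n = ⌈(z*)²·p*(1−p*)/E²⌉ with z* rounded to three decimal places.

n = 647

z* = 2.576 at the 99% level.
p*(1−p*) = 0.2244.
(z*)²·p*(1−p*)/E² = 6.635776·0.2244/0.002304 = 646.297.
Rounding up, n = 647.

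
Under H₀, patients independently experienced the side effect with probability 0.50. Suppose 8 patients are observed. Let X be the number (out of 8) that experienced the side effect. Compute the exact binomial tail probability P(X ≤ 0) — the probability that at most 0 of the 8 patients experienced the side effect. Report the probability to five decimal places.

P = 0.00391

X is binomial with n = 8 and p = 0.50.
P(X ≤ 0) = C(8,0)·0.50^0·0.50^8.
= 0.003906 = 0.00391.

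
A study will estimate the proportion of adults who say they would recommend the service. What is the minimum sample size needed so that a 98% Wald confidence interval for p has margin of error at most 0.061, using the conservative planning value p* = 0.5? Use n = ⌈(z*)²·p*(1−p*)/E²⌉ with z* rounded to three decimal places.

z* = 2.326 at the 98% level.
p*(1−p*) = 0.2500.
(z*)²·p*(1−p*)/E² = 5.410276·0.2500/0.003721 = 363.496.
Rounding up, n = 364.

n = 364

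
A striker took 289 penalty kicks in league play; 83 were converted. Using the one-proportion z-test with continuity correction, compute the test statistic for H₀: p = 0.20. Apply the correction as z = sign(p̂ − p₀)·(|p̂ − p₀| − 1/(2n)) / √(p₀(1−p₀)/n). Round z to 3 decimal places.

z = 3.632

With x = 83 successes in n = 289, p̂ = 0.28720. p̂ − p₀ = 0.087197.
Continuity correction 1/(2n) = 1/578 = 0.001730.
Corrected numerator: |0.087197| − 0.001730 = 0.085467.
Null standard error: √(0.20·0.80/289) = √0.000553633 = 0.023529.
z = +0.085467/0.023529 = 3.632.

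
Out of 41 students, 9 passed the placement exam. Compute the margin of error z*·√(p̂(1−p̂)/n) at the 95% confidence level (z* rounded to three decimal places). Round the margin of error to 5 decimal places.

ME = 0.12670

The sample proportion is 9/41 = 0.21951.
Standard error of p̂: √(0.171327/41) = √0.004178697 = 0.064643.
For 95% confidence, z* = 1.960.
Margin of error = z*·SE = 1.960 × 0.064643 = 0.12670.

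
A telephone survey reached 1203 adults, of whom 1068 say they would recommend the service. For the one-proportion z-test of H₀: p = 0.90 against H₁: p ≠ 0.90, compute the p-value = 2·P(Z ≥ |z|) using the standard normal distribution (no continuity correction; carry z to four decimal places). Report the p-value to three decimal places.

p-value = 0.158

With x = 1068 successes in n = 1203, p̂ = 0.88778.
Null standard error: √(0.90·0.10/1203) = √0.000074813 = 0.008649.
Test statistic (full precision, shown to 4 dp): z = (1068/1203 − 0.90)/SE₀ ≈ -1.4127.
From the standard normal, 2·P(Z ≥ |z|) = 0.158.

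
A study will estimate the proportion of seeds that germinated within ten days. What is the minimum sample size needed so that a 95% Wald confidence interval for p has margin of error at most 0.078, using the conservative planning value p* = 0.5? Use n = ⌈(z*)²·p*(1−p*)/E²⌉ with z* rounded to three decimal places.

n = 158

The 95% critical value is z* = 1.960.
p*(1−p*) = 0.50·0.50 = 0.2500.
Required n before rounding: 3.841600 × 0.2500 / 0.078² = 157.857.
Rounding up, n = 158.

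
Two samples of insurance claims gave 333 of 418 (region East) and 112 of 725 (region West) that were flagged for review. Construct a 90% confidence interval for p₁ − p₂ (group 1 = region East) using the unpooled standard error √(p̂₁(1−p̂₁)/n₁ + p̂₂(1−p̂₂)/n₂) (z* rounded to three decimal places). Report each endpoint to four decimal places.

(0.6030, 0.6814)

p̂₁ = 333/418 = 0.79665, p̂₂ = 112/725 = 0.15448; p̂₁ − p̂₂ = 0.64217.
SE = √(0.000387556 + 0.000180163) = √0.000567719 = 0.023827.
For 90% confidence, z* = 1.645. Margin of error = 0.03920.
CI: 0.64217 ± 0.03920 = (0.6030, 0.6814).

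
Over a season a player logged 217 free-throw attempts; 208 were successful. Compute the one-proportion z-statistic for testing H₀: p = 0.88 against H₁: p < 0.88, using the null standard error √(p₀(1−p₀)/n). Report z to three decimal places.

z = 3.560

With x = 208 successes in n = 217, p̂ = 0.95853.
Null standard error: √(0.88·0.12/217) = √0.000486636 = 0.022060.
Test statistic: z = 0.07853/0.022060 = 3.560.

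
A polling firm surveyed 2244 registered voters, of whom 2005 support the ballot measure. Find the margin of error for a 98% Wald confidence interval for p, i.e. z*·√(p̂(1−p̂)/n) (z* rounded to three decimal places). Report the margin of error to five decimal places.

ME = 0.01515

p̂ = 2005/2244 = 0.89349.
SE(p̂) = √(0.89349·0.10651/2244) = 0.006512.
The 98% critical value is z* = 2.326.
Margin of error = z*·SE = 2.326 × 0.006512 = 0.01515.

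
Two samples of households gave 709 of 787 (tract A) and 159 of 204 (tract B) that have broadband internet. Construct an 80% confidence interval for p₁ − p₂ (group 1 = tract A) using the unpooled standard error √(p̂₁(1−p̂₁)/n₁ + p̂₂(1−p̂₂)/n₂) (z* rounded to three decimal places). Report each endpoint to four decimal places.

(0.0818, 0.1611)

p̂₁ = 709/787 = 0.90089, p̂₂ = 159/204 = 0.77941; p̂₁ − p̂₂ = 0.12148.
SE = √(0.000113453 + 0.000842790) = √0.000956243 = 0.030923.
For 80% confidence, z* = 1.282. Margin = 1.282·0.030923 = 0.03964.
So the interval runs from 0.0818 to 0.1611.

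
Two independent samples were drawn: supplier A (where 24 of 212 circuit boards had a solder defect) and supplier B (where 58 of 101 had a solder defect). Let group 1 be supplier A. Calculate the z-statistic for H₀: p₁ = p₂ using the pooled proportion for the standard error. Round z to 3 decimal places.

z = -8.672

Sample proportions: p̂₁ = 24/212 = 0.11321 and p̂₂ = 58/101 = 0.57426.
Pooled p̂ = (24+58)/(212+101) = 82/313 = 0.26198.
SE = √[p̂(1−p̂)(1/n₁+1/n₂)] = √[0.26198·0.73802·(1/212+1/101)] ≈ 0.053163.
z = -0.46105/0.053163 = -8.672.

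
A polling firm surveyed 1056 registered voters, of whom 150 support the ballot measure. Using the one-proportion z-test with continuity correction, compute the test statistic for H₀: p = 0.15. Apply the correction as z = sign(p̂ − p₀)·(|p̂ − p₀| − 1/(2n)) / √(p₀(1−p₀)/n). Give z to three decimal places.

The sample proportion is 150/1056 = 0.14205. p̂ − p₀ = -0.007955.
1/(2n) = 0.000473.
Corrected numerator: |-0.007955| − 0.000473 = 0.007482.
Under H₀, SE = √(p₀(1−p₀)/n) = √(0.15·0.85/1056) = √0.000120739 = 0.010988.
z = (−)0.007482/0.010988 = -0.681.

z = -0.681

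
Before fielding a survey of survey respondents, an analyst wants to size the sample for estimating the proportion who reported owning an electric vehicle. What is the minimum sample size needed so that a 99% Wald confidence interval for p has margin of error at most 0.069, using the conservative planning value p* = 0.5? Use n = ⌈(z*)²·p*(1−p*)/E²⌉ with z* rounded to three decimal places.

n = 349

The 99% critical value is z* = 2.576.
p*(1−p*) = 0.2500.
(z*)²·p*(1−p*)/E² = 6.635776·0.2500/0.004761 = 348.444.
Rounding up, n = 349.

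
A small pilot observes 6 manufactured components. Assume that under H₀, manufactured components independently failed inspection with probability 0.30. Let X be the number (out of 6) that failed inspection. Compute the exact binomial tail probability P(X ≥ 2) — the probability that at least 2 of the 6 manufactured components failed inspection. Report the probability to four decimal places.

P = 0.5798

X is binomial with n = 6 and p = 0.30.
P(X ≥ 2) = Σ_{j=2}^{6} C(6,j)·0.30^j·0.70^{6−j}.
= 0.324135 + 0.185220 + 0.059535 + 0.010206 + 0.000729 = 0.5798.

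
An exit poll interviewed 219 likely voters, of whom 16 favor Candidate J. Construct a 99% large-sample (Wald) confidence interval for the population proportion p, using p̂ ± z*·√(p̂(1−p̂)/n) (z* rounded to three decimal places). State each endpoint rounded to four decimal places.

The sample proportion is 16/219 = 0.07306.
SE = √(p̂(1−p̂)/n) = √(0.067722/219) = 0.017585.
For 99% confidence, z* = 2.576.
Margin of error: 2.576 × 0.017585 = 0.04530.
CI: 0.07306 ± 0.04530 = (0.0278, 0.1184).

(0.0278, 0.1184)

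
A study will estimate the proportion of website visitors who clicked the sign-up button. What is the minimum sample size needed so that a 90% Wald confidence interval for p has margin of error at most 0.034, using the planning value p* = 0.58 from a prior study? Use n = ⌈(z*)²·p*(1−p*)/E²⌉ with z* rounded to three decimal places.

For 90% confidence, z* = 1.645.
p*(1−p*) = 0.2436.
(z*)²·p*(1−p*)/E² = 2.706025·0.2436/0.001156 = 570.232.
Rounding up, n = 571.

n = 571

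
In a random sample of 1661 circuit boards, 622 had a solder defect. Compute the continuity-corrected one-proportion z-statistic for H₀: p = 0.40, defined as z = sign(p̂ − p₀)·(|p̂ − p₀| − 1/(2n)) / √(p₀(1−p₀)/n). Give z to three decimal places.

z = -2.099

The sample proportion is 622/1661 = 0.37447. p̂ − p₀ = -0.025527.
Continuity correction 1/(2n) = 1/3322 = 0.000301.
Corrected numerator: |-0.025527| − 0.000301 = 0.025226.
Null standard error: √(0.40·0.60/1661) = √0.000144491 = 0.012020.
z = (−)0.025226/0.012020 = -2.099.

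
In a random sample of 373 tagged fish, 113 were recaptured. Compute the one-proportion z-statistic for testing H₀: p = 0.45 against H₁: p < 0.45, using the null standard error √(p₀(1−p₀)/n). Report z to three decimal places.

Sample proportion p̂ = 113/373 = 0.30295.
Under H₀, SE = √(p₀(1−p₀)/n) = √(0.45·0.55/373) = √0.000663539 = 0.025759.
z = (p̂ − p₀)/SE = (0.30295 − 0.45)/0.025759 = -5.709.

z = -5.709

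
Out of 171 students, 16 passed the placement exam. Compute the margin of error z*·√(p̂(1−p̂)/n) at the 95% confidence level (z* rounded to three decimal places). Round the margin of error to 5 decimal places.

ME = 0.04365

With x = 16 successes in n = 171, p̂ = 0.09357.
SE = √(p̂(1−p̂)/n) = √(0.084812/171) = 0.022271.
For 95% confidence, z* = 1.960.
ME = 1.960·0.022271 = 0.04365.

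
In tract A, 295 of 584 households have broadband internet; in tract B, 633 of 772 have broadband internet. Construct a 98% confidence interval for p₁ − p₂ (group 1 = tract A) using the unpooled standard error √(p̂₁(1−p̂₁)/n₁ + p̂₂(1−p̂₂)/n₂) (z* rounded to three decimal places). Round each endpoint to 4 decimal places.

p̂₁ = 295/584 = 0.50514, p̂₂ = 633/772 = 0.81995; p̂₁ − p̂₂ = -0.31481.
SE = √(0.000428037 + 0.000191235) = √0.000619272 = 0.024885.
z* = 2.326 at the 98% level. Margin of error = 0.05788.
Interval: -0.31481 ± 0.05788 → (-0.3727, -0.2569).

(-0.3727, -0.2569)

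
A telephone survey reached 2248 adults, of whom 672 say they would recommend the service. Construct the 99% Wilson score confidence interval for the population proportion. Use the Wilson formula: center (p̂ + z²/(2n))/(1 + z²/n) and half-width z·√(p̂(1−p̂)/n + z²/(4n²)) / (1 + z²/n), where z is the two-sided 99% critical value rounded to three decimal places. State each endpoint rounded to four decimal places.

(0.2747, 0.3244)

p̂ = 672/2248 = 0.29893; z = 2.576, so z² = 6.635776.
1 + z²/n = 1.002952.
Center = (0.29893 + 0.001476)/1.002952 = 0.29952.
Radicand: p̂(1−p̂)/n + z²/(4n²) = 0.000093226 + 0.000000328 = 0.000093554.
Half-width = 2.576·√0.000093554/1.002952 = 0.02484.
Interval: 0.29952 ± 0.02484 → (0.2747, 0.3244).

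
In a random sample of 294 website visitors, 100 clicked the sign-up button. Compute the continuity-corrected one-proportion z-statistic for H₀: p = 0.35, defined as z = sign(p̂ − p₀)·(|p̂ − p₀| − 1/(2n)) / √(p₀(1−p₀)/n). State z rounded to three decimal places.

z = -0.293

The sample proportion is 100/294 = 0.34014. p̂ − p₀ = -0.009864.
1/(2n) = 0.001701.
Corrected numerator: |-0.009864| − 0.001701 = 0.008163.
Under H₀, SE = √(p₀(1−p₀)/n) = √(0.35·0.65/294) = √0.000773810 = 0.027817.
z = −0.008163/0.027817 = -0.293.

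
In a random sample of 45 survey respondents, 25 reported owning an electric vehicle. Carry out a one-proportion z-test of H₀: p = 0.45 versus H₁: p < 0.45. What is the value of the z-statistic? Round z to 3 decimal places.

The sample proportion is 25/45 = 0.55556.
SE₀ = √(0.45·0.55/45) = 0.074162.
z = (0.55556 − 0.45)/0.074162 = 0.10556/0.074162 = 1.423.

z = 1.423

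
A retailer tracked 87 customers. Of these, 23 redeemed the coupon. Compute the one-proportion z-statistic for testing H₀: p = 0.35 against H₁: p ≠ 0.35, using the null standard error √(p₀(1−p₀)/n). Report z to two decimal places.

p̂ = 23/87 = 0.26437.
Under H₀, SE = √(p₀(1−p₀)/n) = √(0.35·0.65/87) = √0.002614943 = 0.051137.
z = (p̂ − p₀)/SE = (0.26437 − 0.35)/0.051137 = -1.67.

z = -1.67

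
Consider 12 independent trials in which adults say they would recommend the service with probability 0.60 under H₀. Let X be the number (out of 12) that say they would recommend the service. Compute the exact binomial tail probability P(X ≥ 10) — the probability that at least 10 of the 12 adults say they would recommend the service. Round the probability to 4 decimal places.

X ~ Binomial(n=12, p=0.60).
P(X ≥ 10) = C(12,10)·0.60^10·0.40^2 + C(12,11)·0.60^11·0.40^1 + C(12,12)·0.60^12·0.40^0.
= 0.063852 + 0.017414 + 0.002177 = 0.0834.

P = 0.0834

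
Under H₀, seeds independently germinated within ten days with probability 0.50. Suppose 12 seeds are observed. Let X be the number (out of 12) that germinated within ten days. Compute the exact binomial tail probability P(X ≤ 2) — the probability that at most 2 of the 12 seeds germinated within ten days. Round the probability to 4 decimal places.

X ~ Binomial(n=12, p=0.50).
P(X ≤ 2) = C(12,0)·0.50^0·0.50^12 + C(12,1)·0.50^1·0.50^11 + C(12,2)·0.50^2·0.50^10.
= 0.000244 + 0.002930 + 0.016113 = 0.0193.

P = 0.0193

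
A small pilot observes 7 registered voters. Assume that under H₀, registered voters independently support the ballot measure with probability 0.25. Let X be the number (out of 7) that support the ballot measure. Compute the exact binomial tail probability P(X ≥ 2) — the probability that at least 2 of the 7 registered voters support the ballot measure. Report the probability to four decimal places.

P = 0.5551

X is binomial with n = 7 and p = 0.25.
P(X ≥ 2) = Σ_{j=2}^{7} C(7,j)·0.25^j·0.75^{7−j}.
= 0.311462 + 0.173035 + 0.057678 + 0.011536 + 0.001282 + 0.000061 = 0.5551.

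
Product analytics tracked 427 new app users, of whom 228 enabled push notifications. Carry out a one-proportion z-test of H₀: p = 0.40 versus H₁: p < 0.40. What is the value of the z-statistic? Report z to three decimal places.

z = 5.650

With x = 228 successes in n = 427, p̂ = 0.53396.
Under H₀, SE = √(p₀(1−p₀)/n) = √(0.40·0.60/427) = √0.000562061 = 0.023708.
Test statistic: z = 0.13396/0.023708 = 5.650.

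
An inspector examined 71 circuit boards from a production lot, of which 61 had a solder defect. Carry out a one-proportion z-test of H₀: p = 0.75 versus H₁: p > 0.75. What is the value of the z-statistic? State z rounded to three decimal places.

z = 2.124

With x = 61 successes in n = 71, p̂ = 0.85915.
Under H₀, SE = √(p₀(1−p₀)/n) = √(0.75·0.25/71) = √0.002640845 = 0.051389.
Test statistic: z = 0.10915/0.051389 = 2.124.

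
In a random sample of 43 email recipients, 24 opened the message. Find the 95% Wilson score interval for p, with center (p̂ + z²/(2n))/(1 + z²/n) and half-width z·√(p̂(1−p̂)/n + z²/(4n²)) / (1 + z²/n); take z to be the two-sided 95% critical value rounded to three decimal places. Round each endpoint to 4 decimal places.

(0.4111, 0.6957)

Here p̂ = 24/43 = 0.55814 and z = 1.960 (z² = 3.841600).
Denominator 1 + z²/n = 1 + 3.841600/43 = 1.089340.
Adjusted center: (0.55814 + z²/(2n))/1.089340 = 0.55337.
Radicand: p̂(1−p̂)/n + z²/(4n²) = 0.005735344 + 0.000519416 = 0.006254760.
Half-width = 1.960·√0.006254760/1.089340 = 0.14230.
Interval: 0.55337 ± 0.14230 → (0.4111, 0.6957).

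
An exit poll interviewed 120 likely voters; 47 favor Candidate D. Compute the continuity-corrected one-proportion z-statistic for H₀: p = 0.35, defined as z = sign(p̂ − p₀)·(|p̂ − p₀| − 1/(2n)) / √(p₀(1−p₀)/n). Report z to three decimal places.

z = 0.861

Sample proportion p̂ = 47/120 = 0.39167. p̂ − p₀ = 0.041667.
Continuity correction 1/(2n) = 1/240 = 0.004167.
Corrected numerator: |0.041667| − 0.004167 = 0.037500.
Null standard error: √(0.35·0.65/120) = √0.001895833 = 0.043541.
z = (+)0.037500/0.043541 = 0.861.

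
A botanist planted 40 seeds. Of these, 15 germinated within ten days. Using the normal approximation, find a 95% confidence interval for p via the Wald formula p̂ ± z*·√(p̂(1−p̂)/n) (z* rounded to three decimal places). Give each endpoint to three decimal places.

p̂ = 15/40 = 0.37500.
SE = √(p̂(1−p̂)/n) = √(0.234375/40) = 0.076547.
z* = 1.960 at the 95% level.
Margin = 1.960·0.076547 = 0.15003.
So the interval runs from 0.225 to 0.525.

(0.225, 0.525)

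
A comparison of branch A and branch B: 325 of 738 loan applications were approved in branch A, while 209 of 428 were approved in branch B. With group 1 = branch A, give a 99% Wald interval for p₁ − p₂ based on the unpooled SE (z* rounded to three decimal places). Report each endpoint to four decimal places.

(-0.1260, 0.0301)

p̂₁ = 0.44038, p̂₂ = 0.48832, so the observed difference is -0.04794.
Unpooled SE = √(p̂₁(1−p̂₁)/n₁ + p̂₂(1−p̂₂)/n₂) = √(0.000333937 + 0.000583793) = 0.030294.
The 99% critical value is z* = 2.576. Margin = 2.576·0.030294 = 0.07804.
Interval: -0.04794 ± 0.07804 → (-0.1260, 0.0301).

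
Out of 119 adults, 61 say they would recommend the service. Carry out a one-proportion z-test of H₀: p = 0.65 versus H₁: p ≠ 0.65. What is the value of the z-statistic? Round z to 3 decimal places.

Sample proportion p̂ = 61/119 = 0.51261.
Under H₀, SE = √(p₀(1−p₀)/n) = √(0.65·0.35/119) = √0.001911765 = 0.043724.
z = (0.51261 − 0.65)/0.043724 = -0.13739/0.043724 = -3.142.

z = -3.142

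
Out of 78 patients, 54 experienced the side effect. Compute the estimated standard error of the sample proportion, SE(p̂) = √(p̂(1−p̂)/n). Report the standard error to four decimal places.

The sample proportion is 54/78 = 0.69231.
p̂(1−p̂) = 0.213017.
SE = √(0.213017/78) = √0.002730987 = 0.0523.

SE = 0.0523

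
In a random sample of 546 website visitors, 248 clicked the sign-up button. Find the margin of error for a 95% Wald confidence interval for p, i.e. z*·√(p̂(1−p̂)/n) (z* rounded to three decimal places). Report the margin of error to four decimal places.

ME = 0.0418

With x = 248 successes in n = 546, p̂ = 0.45421.
SE = √(p̂(1−p̂)/n) = √(0.247904/546) = 0.021308.
The 95% critical value is z* = 1.960.
Margin of error = z*·SE = 1.960 × 0.021308 = 0.0418.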